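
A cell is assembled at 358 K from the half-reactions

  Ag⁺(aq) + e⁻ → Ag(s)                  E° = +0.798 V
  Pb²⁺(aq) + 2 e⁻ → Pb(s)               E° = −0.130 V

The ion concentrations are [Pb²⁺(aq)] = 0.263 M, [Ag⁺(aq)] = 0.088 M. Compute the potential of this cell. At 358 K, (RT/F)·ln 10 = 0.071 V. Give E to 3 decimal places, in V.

Ag⁺/Ag is reduced (cathode, E° = +0.798 V) and Pb²⁺/Pb is oxidized (anode).
E°cell = +0.798 − (−0.130) = +0.928 V, with n = 2 electrons transferred.
The balanced reaction is 2 Ag⁺(aq) + Pb(s) → 2 Ag(s) + Pb²⁺(aq), so Q = [Pb²⁺(aq)] / [Ag⁺(aq)]^2 = 34 and log Q = 1.531.
Applying E = E° − (RT ln10/nF)·log Q gives +0.928 − (0.071/2)(1.531) = +0.874 V.

+0.874 V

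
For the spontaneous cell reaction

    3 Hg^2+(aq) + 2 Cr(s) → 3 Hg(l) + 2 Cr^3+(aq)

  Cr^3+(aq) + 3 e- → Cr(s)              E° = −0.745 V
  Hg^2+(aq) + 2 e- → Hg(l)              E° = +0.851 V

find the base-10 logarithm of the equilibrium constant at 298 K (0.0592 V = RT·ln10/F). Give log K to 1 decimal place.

log K = 161.8

The Hg²⁺/Hg couple is reduced (cathode); E°cell = +0.851 − (−0.745) = +1.596 V with n = 6.
At equilibrium E = 0, so log K = nE°cell / 0.0592 = (6)(+1.596) / 0.0592 = 161.8.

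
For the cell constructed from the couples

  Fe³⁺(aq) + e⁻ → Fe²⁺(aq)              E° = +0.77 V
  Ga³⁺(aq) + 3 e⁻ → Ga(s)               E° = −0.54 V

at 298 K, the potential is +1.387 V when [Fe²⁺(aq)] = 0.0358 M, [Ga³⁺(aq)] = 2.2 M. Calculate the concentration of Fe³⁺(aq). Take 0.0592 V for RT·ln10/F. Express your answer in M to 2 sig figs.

0.93 M

With Fe³⁺/Fe²⁺ at the cathode and Ga³⁺/Ga at the anode, E°cell = +0.77 − (−0.54) = +1.31 V (n = 3).
From the Nernst equation, log Q = n(E° − E)/0.0592 = 3·(+1.31 − (+1.387))/0.0592 = −3.902.
For 3 Fe³⁺(aq) + Ga(s) → 3 Fe²⁺(aq) + Ga³⁺(aq), the reaction quotient is Q = ([Fe²⁺(aq)]^3·[Ga³⁺(aq)]) / [Fe³⁺(aq)]^3.
Solving for the unknown gives log [Fe³⁺(aq)] = −0.031, so [Fe³⁺(aq)] ≈ 0.93 M.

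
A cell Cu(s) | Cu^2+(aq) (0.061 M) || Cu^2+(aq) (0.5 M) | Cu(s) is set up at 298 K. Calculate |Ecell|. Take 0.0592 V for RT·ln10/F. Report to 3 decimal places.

0.027 V

For a concentration cell E°cell = 0, since both electrodes use the same couple.
The compartment with the higher Cu^2+(aq) concentration (0.5 M) acts as the cathode; ions are reduced there and produced at the dilute (0.061 M) anode.
With n = 2, Ecell = −(0.0592/2)·log([dilute]/[conc]) = −(0.0592/2)·log(0.061/0.5) = +0.027 V.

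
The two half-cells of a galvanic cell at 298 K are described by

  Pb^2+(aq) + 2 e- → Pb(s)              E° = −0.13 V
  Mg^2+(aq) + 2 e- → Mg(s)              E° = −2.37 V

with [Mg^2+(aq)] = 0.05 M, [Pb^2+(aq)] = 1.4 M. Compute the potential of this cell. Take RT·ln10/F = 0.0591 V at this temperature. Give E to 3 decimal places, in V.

The Pb²⁺/Pb couple has the more positive E°, so it is the cathode; Mg²⁺/Mg is the anode.
E°cell = E°cat − E°an = −0.13 − (−2.37) = +2.24 V; n = 2.
Balancing gives Pb^2+(aq) + Mg(s) → Pb(s) + Mg^2+(aq); hence Q = [Mg^2+(aq)] / [Pb^2+(aq)] = 0.0357 (log Q = −1.447).
By the Nernst equation, E = +2.24 − (0.0591/2)·(−1.447) = +2.283 V.

+2.283 V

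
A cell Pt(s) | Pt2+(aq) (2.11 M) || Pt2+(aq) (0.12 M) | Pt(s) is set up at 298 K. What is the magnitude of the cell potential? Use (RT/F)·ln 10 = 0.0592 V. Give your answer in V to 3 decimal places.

0.037 V

For a concentration cell E°cell = 0, since both electrodes use the same couple.
The compartment with the higher Pt2+(aq) concentration (2.11 M) acts as the cathode; ions are reduced there and produced at the dilute (0.12 M) anode.
With n = 2, Ecell = −(0.0592/2)·log([dilute]/[conc]) = −(0.0592/2)·log(0.12/2.11) = +0.037 V.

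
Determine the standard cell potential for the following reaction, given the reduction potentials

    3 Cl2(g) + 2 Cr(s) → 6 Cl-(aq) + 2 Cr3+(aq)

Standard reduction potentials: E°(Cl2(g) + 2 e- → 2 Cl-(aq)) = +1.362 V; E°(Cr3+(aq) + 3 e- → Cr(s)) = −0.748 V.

Cl2(g) gains electrons, so the Cl₂/Cl⁻ couple is the cathode; the Cr³⁺/Cr couple is the anode.
E°cell = E°(cathode) − E°(anode) = +1.362 − (−0.748) = +2.110 V.

+2.110 V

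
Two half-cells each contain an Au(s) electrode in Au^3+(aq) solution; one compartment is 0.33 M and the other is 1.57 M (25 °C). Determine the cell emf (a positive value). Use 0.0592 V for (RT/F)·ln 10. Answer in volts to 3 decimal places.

For a concentration cell E°cell = 0, since both electrodes use the same couple.
The compartment with the higher Au^3+(aq) concentration (1.57 M) acts as the cathode; ions are reduced there and produced at the dilute (0.33 M) anode.
With n = 3, Ecell = −(0.0592/3)·log([dilute]/[conc]) = −(0.0592/3)·log(0.33/1.57) = +0.013 V.

0.013 V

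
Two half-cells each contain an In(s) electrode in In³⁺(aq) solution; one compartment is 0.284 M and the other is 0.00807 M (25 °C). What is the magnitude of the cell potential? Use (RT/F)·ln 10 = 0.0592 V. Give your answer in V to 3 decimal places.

0.031 V

For a concentration cell E°cell = 0, since both electrodes use the same couple.
The compartment with the higher In³⁺(aq) concentration (0.284 M) acts as the cathode; ions are reduced there and produced at the dilute (0.00807 M) anode.
With n = 3, Ecell = −(0.0592/3)·log([dilute]/[conc]) = −(0.0592/3)·log(0.00807/0.284) = +0.031 V.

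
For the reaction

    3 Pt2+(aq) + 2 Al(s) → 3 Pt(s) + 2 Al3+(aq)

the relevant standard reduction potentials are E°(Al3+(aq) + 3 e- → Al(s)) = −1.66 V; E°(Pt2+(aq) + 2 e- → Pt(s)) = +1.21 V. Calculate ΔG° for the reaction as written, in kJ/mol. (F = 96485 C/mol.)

−1661 kJ/mol

In the reaction as written Pt2+(aq) is reduced, so the Pt²⁺/Pt couple is the cathode and Al³⁺/Al is the anode.
E°cell = +1.21 − (−1.66) = +2.87 V; balancing electrons gives n = 6.
ΔG° = −nFE°cell = −(6)(96485)(+2.87) J/mol = −1661 kJ/mol.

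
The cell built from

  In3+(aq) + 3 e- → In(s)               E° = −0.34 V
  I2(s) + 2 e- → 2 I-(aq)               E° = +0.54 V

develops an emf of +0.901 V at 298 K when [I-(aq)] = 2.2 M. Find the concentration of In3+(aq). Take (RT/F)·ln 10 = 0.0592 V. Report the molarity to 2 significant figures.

0.0081 M

With I₂/I⁻ at the cathode and In³⁺/In at the anode, E°cell = +0.54 − (−0.34) = +0.88 V (n = 6).
Since E = E° − (0.0592/n)·log Q, log Q = n(E° − E)/0.0592 = −2.128.
Balancing electrons gives 3 I2(s) + 2 In(s) → 6 I-(aq) + 2 In3+(aq); thus Q = [I-(aq)]^6·[In3+(aq)]^2.
Substituting the known concentrations and solving, log [In3+(aq)] = −2.091 and [In3+(aq)] = 0.0081 M.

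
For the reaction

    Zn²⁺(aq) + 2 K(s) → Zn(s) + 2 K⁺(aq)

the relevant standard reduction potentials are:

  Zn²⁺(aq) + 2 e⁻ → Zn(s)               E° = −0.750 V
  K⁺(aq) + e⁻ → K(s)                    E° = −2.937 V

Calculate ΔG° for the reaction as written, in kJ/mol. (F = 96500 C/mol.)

In the reaction as written Zn²⁺(aq) is reduced, so the Zn²⁺/Zn couple is the cathode and K⁺/K is the anode.
E°cell = −0.750 − (−2.937) = +2.187 V; balancing electrons gives n = 2.
ΔG° = −nFE°cell = −(2)(96500)(+2.187) J/mol = −422 kJ/mol.

−422 kJ/mol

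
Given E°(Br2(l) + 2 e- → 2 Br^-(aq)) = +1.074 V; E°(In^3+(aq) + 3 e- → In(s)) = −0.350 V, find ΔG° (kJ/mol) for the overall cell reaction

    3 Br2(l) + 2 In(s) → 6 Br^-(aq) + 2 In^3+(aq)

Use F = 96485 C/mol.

−824 kJ/mol

In the reaction as written Br2(l) is reduced, so the Br₂/Br⁻ couple is the cathode and In³⁺/In is the anode.
E°cell = +1.074 − (−0.350) = +1.424 V; balancing electrons gives n = 6.
ΔG° = −nFE°cell = −(6)(96485)(+1.424) J/mol = −824 kJ/mol.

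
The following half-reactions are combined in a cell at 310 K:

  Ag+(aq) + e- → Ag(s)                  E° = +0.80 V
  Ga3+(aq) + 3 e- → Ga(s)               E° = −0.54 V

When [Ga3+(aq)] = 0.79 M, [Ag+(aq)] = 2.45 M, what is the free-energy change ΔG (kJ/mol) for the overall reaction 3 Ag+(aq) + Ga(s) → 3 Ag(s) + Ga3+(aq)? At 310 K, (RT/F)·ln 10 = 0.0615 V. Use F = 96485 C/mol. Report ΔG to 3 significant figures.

With Ag⁺/Ag reduced at the cathode, E°cell = +0.80 − (−0.54) = +1.34 V and n = 3.
Here Q = [Ga3+(aq)] / [Ag+(aq)]^3 = 0.0537 (log Q = −1.270), giving E = +1.34 − (0.0615/3)·(−1.270) = +1.3660 V.
ΔG = −nFE = −(3)(96485)(+1.3660) J/mol = −395 kJ/mol.

−395 kJ/mol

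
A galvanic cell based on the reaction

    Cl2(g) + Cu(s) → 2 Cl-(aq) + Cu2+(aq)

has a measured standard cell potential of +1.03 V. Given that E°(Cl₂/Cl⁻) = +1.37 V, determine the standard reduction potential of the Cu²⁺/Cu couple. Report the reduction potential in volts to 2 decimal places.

In the reaction as written the Cl₂/Cl⁻ couple is reduced (cathode) and Cu²⁺/Cu is oxidized (anode), so E°cell = E°(Cl₂/Cl⁻) − E°(Cu²⁺/Cu).
E°(Cu²⁺/Cu) = E°(cathode) − E°cell = +1.37 − (+1.03) = +0.34 V.

+0.34 V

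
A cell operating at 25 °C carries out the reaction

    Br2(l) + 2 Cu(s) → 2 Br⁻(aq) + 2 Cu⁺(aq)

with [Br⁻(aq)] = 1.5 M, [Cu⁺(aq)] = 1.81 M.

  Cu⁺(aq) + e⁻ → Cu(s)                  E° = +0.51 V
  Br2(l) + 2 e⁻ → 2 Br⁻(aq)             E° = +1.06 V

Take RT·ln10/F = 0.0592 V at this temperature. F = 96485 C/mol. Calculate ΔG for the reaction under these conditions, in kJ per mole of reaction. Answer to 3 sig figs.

−101 kJ/mol

With Br₂/Br⁻ reduced at the cathode, E°cell = +1.06 − (+0.51) = +0.55 V and n = 2.
The reaction quotient is [Br⁻(aq)]^2·[Cu⁺(aq)]^2 = 7.37; by Nernst, E = +0.55 − (0.0592/2)(0.868) = +0.5243 V.
Finally ΔG = −nFE = −(2)(96485 C/mol)(+0.5243 V) = −101 kJ/mol.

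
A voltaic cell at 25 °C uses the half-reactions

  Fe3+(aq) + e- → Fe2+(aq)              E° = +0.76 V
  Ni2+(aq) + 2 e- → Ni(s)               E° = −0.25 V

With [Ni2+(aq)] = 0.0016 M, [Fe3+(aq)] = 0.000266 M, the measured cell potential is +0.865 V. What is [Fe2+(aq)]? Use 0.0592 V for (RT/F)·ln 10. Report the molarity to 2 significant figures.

1.9 M

Fe³⁺/Fe²⁺ is the cathode (higher E°); E°cell = +0.76 − (−0.25) = +1.01 V with n = 2.
From the Nernst equation, log Q = n(E° − E)/0.0592 = 2·(+1.01 − (+0.865))/0.0592 = 4.899.
The balanced reaction is 2 Fe3+(aq) + Ni(s) → 2 Fe2+(aq) + Ni2+(aq), so Q = ([Fe2+(aq)]^2·[Ni2+(aq)]) / [Fe3+(aq)]^2.
Substituting the known concentrations and solving, log [Fe2+(aq)] = 0.272 and [Fe2+(aq)] = 1.9 M.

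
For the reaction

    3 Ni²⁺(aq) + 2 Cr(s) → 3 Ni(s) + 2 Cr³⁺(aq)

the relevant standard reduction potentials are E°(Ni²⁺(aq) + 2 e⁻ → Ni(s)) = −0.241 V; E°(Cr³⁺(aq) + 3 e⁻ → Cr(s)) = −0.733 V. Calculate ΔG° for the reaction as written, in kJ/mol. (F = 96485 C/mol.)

−285 kJ/mol

In the reaction as written Ni²⁺(aq) is reduced, so the Ni²⁺/Ni couple is the cathode and Cr³⁺/Cr is the anode.
E°cell = −0.241 − (−0.733) = +0.492 V; balancing electrons gives n = 6.
ΔG° = −nFE°cell = −(6)(96485)(+0.492) J/mol = −285 kJ/mol.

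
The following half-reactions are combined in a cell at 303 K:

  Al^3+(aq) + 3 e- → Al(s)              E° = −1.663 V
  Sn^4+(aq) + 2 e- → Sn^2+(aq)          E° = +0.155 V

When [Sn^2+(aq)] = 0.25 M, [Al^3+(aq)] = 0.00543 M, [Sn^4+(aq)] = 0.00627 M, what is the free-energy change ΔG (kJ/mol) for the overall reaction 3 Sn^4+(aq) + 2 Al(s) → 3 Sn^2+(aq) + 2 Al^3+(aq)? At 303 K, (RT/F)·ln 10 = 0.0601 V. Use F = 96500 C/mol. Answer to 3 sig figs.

E°cell = +0.155 − (−1.663) = +1.818 V; the balanced reaction transfers n = 6 electrons.
Q = ([Sn^2+(aq)]^3·[Al^3+(aq)]^2) / [Sn^4+(aq)]^3 = 1.87, so log Q = 0.272 and E = +1.818 − (0.0601/6)(0.272) = +1.8153 V.
ΔG = −nFE = −(6)(96500)(+1.8153) J/mol = −1050 kJ/mol.

−1050 kJ/mol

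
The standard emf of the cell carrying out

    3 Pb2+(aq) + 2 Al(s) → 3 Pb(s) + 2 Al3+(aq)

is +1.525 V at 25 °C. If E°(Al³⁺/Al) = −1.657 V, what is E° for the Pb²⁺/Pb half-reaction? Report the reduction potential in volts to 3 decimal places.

In the reaction as written the Pb²⁺/Pb couple is reduced (cathode) and Al³⁺/Al is oxidized (anode), so E°cell = E°(Pb²⁺/Pb) − E°(Al³⁺/Al).
E°(Pb²⁺/Pb) = E°cell + E°(anode) = +1.525 + (−1.657) = −0.132 V.

−0.132 V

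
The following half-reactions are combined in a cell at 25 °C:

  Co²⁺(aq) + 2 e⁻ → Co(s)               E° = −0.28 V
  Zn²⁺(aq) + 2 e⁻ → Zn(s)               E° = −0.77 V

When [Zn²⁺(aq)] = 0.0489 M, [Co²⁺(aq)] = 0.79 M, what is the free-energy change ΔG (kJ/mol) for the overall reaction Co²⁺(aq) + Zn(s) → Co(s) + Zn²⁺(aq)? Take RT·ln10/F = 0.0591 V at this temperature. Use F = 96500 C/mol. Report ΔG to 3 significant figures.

−101 kJ/mol

With Co²⁺/Co reduced at the cathode, E°cell = −0.28 − (−0.77) = +0.49 V and n = 2.
Here Q = [Zn²⁺(aq)] / [Co²⁺(aq)] = 0.0619 (log Q = −1.208), giving E = +0.49 − (0.0591/2)·(−1.208) = +0.5257 V.
ΔG = −nFE = −(2)(96500)(+0.5257) J/mol = −101 kJ/mol.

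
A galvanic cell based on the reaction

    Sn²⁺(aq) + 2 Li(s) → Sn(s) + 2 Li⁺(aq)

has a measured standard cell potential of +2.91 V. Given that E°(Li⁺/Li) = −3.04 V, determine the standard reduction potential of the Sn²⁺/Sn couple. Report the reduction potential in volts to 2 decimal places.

In the reaction as written the Sn²⁺/Sn couple is reduced (cathode) and Li⁺/Li is oxidized (anode), so E°cell = E°(Sn²⁺/Sn) − E°(Li⁺/Li).
E°(Sn²⁺/Sn) = E°cell + E°(anode) = +2.91 + (−3.04) = −0.13 V.

−0.13 V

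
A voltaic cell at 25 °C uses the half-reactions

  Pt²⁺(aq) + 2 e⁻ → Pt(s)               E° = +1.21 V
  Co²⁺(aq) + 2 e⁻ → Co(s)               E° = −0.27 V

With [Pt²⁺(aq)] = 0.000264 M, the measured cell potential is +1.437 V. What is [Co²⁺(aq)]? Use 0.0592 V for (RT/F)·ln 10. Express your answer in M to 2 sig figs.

0.0075 M

Pt²⁺/Pt is the cathode (higher E°); E°cell = +1.21 − (−0.27) = +1.48 V with n = 2.
From the Nernst equation, log Q = n(E° − E)/0.0592 = 2·(+1.48 − (+1.437))/0.0592 = 1.453.
The balanced reaction is Pt²⁺(aq) + Co(s) → Pt(s) + Co²⁺(aq), so Q = [Co²⁺(aq)] / [Pt²⁺(aq)].
Isolating [Co²⁺(aq)] in Q = 10^{1.453} yields log [Co²⁺(aq)] = −2.125, i.e. 0.0075 M.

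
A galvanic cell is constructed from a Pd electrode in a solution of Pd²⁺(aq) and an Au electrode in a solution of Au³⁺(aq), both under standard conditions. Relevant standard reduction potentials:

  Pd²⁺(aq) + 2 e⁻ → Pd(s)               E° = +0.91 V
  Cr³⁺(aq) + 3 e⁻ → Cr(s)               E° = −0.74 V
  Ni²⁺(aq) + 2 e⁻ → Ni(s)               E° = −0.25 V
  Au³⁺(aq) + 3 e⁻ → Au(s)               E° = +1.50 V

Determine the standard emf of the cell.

+0.59 V

Of the two couples in this cell, the one with the more positive reduction potential is reduced at the cathode: here that is Au³⁺/Au (+1.50 V); Pd²⁺/Pd (+0.91 V) is the anode.
E°cell = E°(cathode) − E°(anode) = +1.50 − (+0.91) = +0.59 V.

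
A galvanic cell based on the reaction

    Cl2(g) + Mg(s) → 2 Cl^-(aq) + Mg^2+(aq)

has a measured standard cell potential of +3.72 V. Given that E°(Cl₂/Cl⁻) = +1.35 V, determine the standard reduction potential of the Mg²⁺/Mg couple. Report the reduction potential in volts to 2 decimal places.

In the reaction as written the Cl₂/Cl⁻ couple is reduced (cathode) and Mg²⁺/Mg is oxidized (anode), so E°cell = E°(Cl₂/Cl⁻) − E°(Mg²⁺/Mg).
E°(Mg²⁺/Mg) = E°(cathode) − E°cell = +1.35 − (+3.72) = −2.37 V.

−2.37 V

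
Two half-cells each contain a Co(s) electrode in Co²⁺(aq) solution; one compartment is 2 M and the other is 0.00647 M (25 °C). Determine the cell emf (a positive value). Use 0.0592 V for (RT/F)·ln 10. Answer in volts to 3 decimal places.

0.074 V

For a concentration cell E°cell = 0, since both electrodes use the same couple.
The compartment with the higher Co²⁺(aq) concentration (2 M) acts as the cathode; ions are reduced there and produced at the dilute (0.00647 M) anode.
With n = 2, Ecell = −(0.0592/2)·log([dilute]/[conc]) = −(0.0592/2)·log(0.00647/2) = +0.074 V.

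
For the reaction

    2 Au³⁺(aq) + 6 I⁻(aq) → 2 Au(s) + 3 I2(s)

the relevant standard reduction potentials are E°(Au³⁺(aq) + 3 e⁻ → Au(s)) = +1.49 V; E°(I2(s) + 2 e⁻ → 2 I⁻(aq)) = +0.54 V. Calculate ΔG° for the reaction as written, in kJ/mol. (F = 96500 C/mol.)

In the reaction as written Au³⁺(aq) is reduced, so the Au³⁺/Au couple is the cathode and I₂/I⁻ is the anode.
E°cell = +1.49 − (+0.54) = +0.95 V; balancing electrons gives n = 6.
ΔG° = −nFE°cell = −(6)(96500)(+0.95) J/mol = −550 kJ/mol.

−550 kJ/mol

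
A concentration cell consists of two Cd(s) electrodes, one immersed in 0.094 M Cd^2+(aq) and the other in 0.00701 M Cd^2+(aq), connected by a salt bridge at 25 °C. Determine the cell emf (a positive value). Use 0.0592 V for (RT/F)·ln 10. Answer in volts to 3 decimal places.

0.033 V

For a concentration cell E°cell = 0, since both electrodes use the same couple.
The compartment with the higher Cd^2+(aq) concentration (0.094 M) acts as the cathode; ions are reduced there and produced at the dilute (0.00701 M) anode.
With n = 2, Ecell = −(0.0592/2)·log([dilute]/[conc]) = −(0.0592/2)·log(0.00701/0.094) = +0.033 V.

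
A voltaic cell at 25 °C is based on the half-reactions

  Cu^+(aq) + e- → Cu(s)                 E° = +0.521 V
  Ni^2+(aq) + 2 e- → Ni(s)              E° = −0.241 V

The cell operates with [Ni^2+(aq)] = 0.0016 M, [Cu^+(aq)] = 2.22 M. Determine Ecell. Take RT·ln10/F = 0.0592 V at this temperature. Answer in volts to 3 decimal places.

+0.865 V

Since E°(Cu⁺/Cu) > E°(Ni²⁺/Ni), Cu⁺/Cu serves as the cathode.
E°cell = E°cat − E°an = +0.521 − (−0.241) = +0.762 V; n = 2.
The balanced reaction is 2 Cu^+(aq) + Ni(s) → 2 Cu(s) + Ni^2+(aq), so Q = [Ni^2+(aq)] / [Cu^+(aq)]^2 = 0.000325 and log Q = −3.489.
E = E° − (0.0592/n)·log Q = +0.762 − (0.0592/2)(−3.489) = +0.865 V.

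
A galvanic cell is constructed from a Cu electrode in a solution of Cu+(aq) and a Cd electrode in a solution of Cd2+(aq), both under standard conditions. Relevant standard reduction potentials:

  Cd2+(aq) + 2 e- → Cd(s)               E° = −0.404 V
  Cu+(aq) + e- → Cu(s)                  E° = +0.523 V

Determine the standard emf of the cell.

The Cu⁺/Cu couple has the higher E°, so Cu ion is reduced (cathode) and Cd is oxidized (anode).
E°cell = E°(cathode) − E°(anode) = +0.523 − (−0.404) = +0.927 V.

+0.927 V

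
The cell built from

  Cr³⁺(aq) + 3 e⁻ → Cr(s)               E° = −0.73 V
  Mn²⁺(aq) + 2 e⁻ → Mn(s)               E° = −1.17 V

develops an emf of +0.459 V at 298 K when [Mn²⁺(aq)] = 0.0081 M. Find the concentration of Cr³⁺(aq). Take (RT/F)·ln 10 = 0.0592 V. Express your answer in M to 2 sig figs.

0.0067 M

With Cr³⁺/Cr at the cathode and Mn²⁺/Mn at the anode, E°cell = −0.73 − (−1.17) = +0.44 V (n = 6).
From the Nernst equation, log Q = n(E° − E)/0.0592 = 6·(+0.44 − (+0.459))/0.0592 = −1.926.
The balanced reaction is 2 Cr³⁺(aq) + 3 Mn(s) → 2 Cr(s) + 3 Mn²⁺(aq), so Q = [Mn²⁺(aq)]^3 / [Cr³⁺(aq)]^2.
Solving for the unknown gives log [Cr³⁺(aq)] = −2.174, so [Cr³⁺(aq)] ≈ 0.0067 M.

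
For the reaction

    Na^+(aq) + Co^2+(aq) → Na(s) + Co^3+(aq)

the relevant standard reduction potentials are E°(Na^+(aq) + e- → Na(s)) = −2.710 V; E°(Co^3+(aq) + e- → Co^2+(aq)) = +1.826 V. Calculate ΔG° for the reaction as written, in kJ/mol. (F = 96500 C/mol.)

+438 kJ/mol

In the reaction as written Na^+(aq) is reduced, so the Na⁺/Na couple is the cathode and Co³⁺/Co²⁺ is the anode.
E°cell = −2.710 − (+1.826) = −4.536 V; balancing electrons gives n = 1.
ΔG° = −nFE°cell = −(1)(96500)(−4.536) J/mol = +438 kJ/mol.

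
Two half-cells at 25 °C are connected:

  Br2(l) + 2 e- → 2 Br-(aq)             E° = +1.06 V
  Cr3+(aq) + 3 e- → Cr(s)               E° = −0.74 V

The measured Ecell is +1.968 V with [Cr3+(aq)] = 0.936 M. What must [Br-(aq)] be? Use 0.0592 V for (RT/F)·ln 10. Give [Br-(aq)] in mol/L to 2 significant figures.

Br₂/Br⁻ is the cathode (higher E°); E°cell = +1.06 − (−0.74) = +1.80 V with n = 6.
Rearranging E = E° − (0.0592/n)·log Q gives log Q = 6(+1.80 − (+1.968))/0.0592 = −17.027.
Balancing electrons gives 3 Br2(l) + 2 Cr(s) → 6 Br-(aq) + 2 Cr3+(aq); thus Q = [Br-(aq)]^6·[Cr3+(aq)]^2.
Solving for the unknown gives log [Br-(aq)] = −2.828, so [Br-(aq)] ≈ 0.0015 M.

0.0015 M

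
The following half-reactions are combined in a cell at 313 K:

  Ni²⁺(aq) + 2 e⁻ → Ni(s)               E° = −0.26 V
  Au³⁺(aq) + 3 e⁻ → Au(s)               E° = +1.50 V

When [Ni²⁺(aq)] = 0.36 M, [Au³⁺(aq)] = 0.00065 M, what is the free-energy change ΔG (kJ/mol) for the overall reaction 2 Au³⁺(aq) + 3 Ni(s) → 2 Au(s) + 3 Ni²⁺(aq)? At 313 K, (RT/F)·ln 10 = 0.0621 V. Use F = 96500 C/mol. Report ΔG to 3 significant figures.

−989 kJ/mol

E°cell = +1.50 − (−0.26) = +1.76 V; the balanced reaction transfers n = 6 electrons.
The reaction quotient is [Ni²⁺(aq)]^3 / [Au³⁺(aq)]^2 = 1.1×10^5; by Nernst, E = +1.76 − (0.0621/6)(5.043) = +1.7078 V.
Finally ΔG = −nFE = −(6)(96500 C/mol)(+1.7078 V) = −989 kJ/mol.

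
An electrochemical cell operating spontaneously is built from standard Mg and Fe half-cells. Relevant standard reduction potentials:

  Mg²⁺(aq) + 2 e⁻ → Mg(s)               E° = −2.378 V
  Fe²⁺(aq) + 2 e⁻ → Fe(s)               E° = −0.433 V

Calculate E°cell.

+1.945 V

Of the two couples in this cell, the one with the more positive reduction potential is reduced at the cathode: here that is Fe²⁺/Fe (−0.433 V); Mg²⁺/Mg (−2.378 V) is the anode.
E°cell = E°(cathode) − E°(anode) = −0.433 − (−2.378) = +1.945 V.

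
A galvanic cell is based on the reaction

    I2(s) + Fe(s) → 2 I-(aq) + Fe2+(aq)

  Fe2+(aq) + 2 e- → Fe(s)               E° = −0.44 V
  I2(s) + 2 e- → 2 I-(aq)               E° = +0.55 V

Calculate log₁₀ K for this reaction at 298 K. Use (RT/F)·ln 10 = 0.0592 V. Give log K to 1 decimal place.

log K = 33.4

The I₂/I⁻ couple is reduced (cathode); E°cell = +0.55 − (−0.44) = +0.99 V with n = 2.
At equilibrium E = 0, so log K = nE°cell / 0.0592 = (2)(+0.99) / 0.0592 = 33.4.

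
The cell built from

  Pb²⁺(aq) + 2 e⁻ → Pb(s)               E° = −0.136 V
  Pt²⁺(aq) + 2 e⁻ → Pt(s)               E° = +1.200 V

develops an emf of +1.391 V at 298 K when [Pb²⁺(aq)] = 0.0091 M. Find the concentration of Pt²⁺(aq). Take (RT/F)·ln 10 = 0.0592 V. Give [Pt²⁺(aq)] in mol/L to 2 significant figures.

Pt²⁺/Pt is the cathode (higher E°); E°cell = +1.200 − (−0.136) = +1.336 V with n = 2.
Rearranging E = E° − (0.0592/n)·log Q gives log Q = 2(+1.336 − (+1.391))/0.0592 = −1.858.
The balanced reaction is Pt²⁺(aq) + Pb(s) → Pt(s) + Pb²⁺(aq), so Q = [Pb²⁺(aq)] / [Pt²⁺(aq)].
Substituting the known concentrations and solving, log [Pt²⁺(aq)] = −0.183 and [Pt²⁺(aq)] = 0.66 M.

0.66 M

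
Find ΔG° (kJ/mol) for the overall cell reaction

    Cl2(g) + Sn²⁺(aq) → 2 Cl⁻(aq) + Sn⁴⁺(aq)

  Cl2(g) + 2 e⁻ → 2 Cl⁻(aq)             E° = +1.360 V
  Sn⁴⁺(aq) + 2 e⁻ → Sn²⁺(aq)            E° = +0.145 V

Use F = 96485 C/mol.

−234 kJ/mol

In the reaction as written Cl2(g) is reduced, so the Cl₂/Cl⁻ couple is the cathode and Sn⁴⁺/Sn²⁺ is the anode.
E°cell = +1.360 − (+0.145) = +1.215 V; balancing electrons gives n = 2.
ΔG° = −nFE°cell = −(2)(96485)(+1.215) J/mol = −234 kJ/mol.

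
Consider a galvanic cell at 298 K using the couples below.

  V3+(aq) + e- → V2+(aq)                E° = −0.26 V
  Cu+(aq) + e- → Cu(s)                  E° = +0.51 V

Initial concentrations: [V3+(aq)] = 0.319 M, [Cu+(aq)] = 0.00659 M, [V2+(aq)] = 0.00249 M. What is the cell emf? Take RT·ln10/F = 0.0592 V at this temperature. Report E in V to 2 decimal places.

+0.52 V

Cu⁺/Cu is reduced (cathode, E° = +0.51 V) and V³⁺/V²⁺ is oxidized (anode).
The standard potential is +0.51 − (−0.26) = +0.77 V and the balanced reaction transfers n = 1 electron.
Balancing gives Cu+(aq) + V2+(aq) → Cu(s) + V3+(aq); hence Q = [V3+(aq)] / ([Cu+(aq)]·[V2+(aq)]) = 1.94×10^4 (log Q = 4.289).
E = E° − (0.0592/n)·log Q = +0.77 − (0.0592/1)(4.289) = +0.52 V.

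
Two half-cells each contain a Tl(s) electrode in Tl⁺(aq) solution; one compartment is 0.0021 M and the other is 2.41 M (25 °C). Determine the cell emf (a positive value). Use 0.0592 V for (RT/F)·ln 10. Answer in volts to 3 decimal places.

0.181 V

For a concentration cell E°cell = 0, since both electrodes use the same couple.
The compartment with the higher Tl⁺(aq) concentration (2.41 M) acts as the cathode; ions are reduced there and produced at the dilute (0.0021 M) anode.
With n = 1, Ecell = −(0.0592/1)·log([dilute]/[conc]) = −(0.0592/1)·log(0.0021/2.41) = +0.181 V.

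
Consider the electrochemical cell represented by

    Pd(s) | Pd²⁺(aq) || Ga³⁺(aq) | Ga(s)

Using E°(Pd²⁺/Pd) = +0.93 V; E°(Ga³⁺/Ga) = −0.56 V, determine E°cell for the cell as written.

−1.49 V

By convention the left-hand electrode in cell notation is the anode (oxidation) and the right-hand electrode is the cathode (reduction).
E°cell = E°(right) − E°(left) = −0.56 − (+0.93) = −1.49 V.
The negative sign shows that, as written, the cell would require an external voltage to drive the reaction.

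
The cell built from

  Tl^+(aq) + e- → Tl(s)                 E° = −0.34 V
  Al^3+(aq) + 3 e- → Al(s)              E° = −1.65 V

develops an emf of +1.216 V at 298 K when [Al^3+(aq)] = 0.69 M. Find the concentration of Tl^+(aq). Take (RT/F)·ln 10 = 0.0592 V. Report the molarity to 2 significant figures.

Tl⁺/Tl is the cathode (higher E°); E°cell = −0.34 − (−1.65) = +1.31 V with n = 3.
Since E = E° − (0.0592/n)·log Q, log Q = n(E° − E)/0.0592 = 4.764.
The balanced reaction is 3 Tl^+(aq) + Al(s) → 3 Tl(s) + Al^3+(aq), so Q = [Al^3+(aq)] / [Tl^+(aq)]^3.
Substituting the known concentrations and solving, log [Tl^+(aq)] = −1.642 and [Tl^+(aq)] = 0.023 M.

0.023 M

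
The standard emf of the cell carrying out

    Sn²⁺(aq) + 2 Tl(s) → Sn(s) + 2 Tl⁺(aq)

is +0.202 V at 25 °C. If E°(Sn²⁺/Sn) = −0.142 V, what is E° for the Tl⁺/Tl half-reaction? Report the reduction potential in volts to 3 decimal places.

In the reaction as written the Sn²⁺/Sn couple is reduced (cathode) and Tl⁺/Tl is oxidized (anode), so E°cell = E°(Sn²⁺/Sn) − E°(Tl⁺/Tl).
E°(Tl⁺/Tl) = E°(cathode) − E°cell = −0.142 − (+0.202) = −0.344 V.

−0.344 V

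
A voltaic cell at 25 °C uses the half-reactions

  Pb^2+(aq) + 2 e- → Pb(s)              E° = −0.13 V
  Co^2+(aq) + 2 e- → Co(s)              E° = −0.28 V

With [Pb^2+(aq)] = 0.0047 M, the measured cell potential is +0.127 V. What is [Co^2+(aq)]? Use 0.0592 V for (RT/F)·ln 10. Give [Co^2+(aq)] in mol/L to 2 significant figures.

Pb²⁺/Pb is the cathode (higher E°); E°cell = −0.13 − (−0.28) = +0.15 V with n = 2.
Since E = E° − (0.0592/n)·log Q, log Q = n(E° − E)/0.0592 = 0.777.
The balanced reaction is Pb^2+(aq) + Co(s) → Pb(s) + Co^2+(aq), so Q = [Co^2+(aq)] / [Pb^2+(aq)].
Solving for the unknown gives log [Co^2+(aq)] = −1.551, so [Co^2+(aq)] ≈ 0.028 M.

0.028 M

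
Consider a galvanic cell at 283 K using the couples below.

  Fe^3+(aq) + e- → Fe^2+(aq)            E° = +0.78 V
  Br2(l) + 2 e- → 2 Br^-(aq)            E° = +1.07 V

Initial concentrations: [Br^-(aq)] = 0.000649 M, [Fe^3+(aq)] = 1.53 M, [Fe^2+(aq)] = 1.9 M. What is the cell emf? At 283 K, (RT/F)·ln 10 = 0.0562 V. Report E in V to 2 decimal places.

+0.47 V

Br₂/Br⁻ is reduced (cathode, E° = +1.07 V) and Fe³⁺/Fe²⁺ is oxidized (anode).
E°cell = +1.07 − (+0.78) = +0.29 V, with n = 2 electrons transferred.
For the overall reaction Br2(l) + 2 Fe^2+(aq) → 2 Br^-(aq) + 2 Fe^3+(aq), Q = ([Br^-(aq)]^2·[Fe^3+(aq)]^2) / [Fe^2+(aq)]^2 = 2.73×10^−7, giving log Q = −6.564.
Applying E = E° − (RT ln10/nF)·log Q gives +0.29 − (0.0562/2)(−6.564) = +0.47 V.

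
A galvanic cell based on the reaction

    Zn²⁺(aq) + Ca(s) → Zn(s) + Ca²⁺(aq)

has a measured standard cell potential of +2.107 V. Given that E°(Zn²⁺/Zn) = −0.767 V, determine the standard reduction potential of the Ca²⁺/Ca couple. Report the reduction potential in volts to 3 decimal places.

In the reaction as written the Zn²⁺/Zn couple is reduced (cathode) and Ca²⁺/Ca is oxidized (anode), so E°cell = E°(Zn²⁺/Zn) − E°(Ca²⁺/Ca).
E°(Ca²⁺/Ca) = E°(cathode) − E°cell = −0.767 − (+2.107) = −2.874 V.

−2.874 V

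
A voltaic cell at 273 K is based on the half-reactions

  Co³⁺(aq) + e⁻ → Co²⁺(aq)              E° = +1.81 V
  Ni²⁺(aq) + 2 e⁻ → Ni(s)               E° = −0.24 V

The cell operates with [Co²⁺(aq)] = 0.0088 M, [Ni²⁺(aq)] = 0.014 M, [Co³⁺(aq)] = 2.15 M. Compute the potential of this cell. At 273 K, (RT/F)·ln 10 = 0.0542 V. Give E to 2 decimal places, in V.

Co³⁺/Co²⁺ is reduced (cathode, E° = +1.81 V) and Ni²⁺/Ni is oxidized (anode).
E°cell = +1.81 − (−0.24) = +2.05 V, with n = 2 electrons transferred.
Balancing gives 2 Co³⁺(aq) + Ni(s) → 2 Co²⁺(aq) + Ni²⁺(aq); hence Q = ([Co²⁺(aq)]^2·[Ni²⁺(aq)]) / [Co³⁺(aq)]^2 = 2.35×10^−7 (log Q = −6.630).
Applying E = E° − (RT ln10/nF)·log Q gives +2.05 − (0.0542/2)(−6.630) = +2.23 V.

+2.23 V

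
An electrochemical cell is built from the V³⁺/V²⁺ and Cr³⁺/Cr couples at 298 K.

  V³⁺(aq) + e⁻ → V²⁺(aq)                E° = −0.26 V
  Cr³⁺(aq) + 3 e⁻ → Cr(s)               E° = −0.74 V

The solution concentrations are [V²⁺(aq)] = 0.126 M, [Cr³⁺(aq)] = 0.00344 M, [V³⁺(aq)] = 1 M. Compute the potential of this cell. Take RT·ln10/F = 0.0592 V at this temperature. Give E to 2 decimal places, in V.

V³⁺/V²⁺ is reduced (cathode, E° = −0.26 V) and Cr³⁺/Cr is oxidized (anode).
The standard potential is −0.26 − (−0.74) = +0.48 V and the balanced reaction transfers n = 3 electrons.
The balanced reaction is 3 V³⁺(aq) + Cr(s) → 3 V²⁺(aq) + Cr³⁺(aq), so Q = ([V²⁺(aq)]^3·[Cr³⁺(aq)]) / [V³⁺(aq)]^3 = 6.88×10^−6 and log Q = −5.162.
Applying E = E° − (RT ln10/nF)·log Q gives +0.48 − (0.0592/3)(−5.162) = +0.58 V.

+0.58 V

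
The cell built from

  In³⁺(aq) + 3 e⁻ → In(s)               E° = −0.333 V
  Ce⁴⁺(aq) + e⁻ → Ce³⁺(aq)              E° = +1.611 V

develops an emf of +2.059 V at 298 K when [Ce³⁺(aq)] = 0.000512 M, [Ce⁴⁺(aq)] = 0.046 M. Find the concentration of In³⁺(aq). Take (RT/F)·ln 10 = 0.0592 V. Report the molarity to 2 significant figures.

1.1 M

With Ce⁴⁺/Ce³⁺ at the cathode and In³⁺/In at the anode, E°cell = +1.611 − (−0.333) = +1.944 V (n = 3).
Rearranging E = E° − (0.0592/n)·log Q gives log Q = 3(+1.944 − (+2.059))/0.0592 = −5.828.
The balanced reaction is 3 Ce⁴⁺(aq) + In(s) → 3 Ce³⁺(aq) + In³⁺(aq), so Q = ([Ce³⁺(aq)]^3·[In³⁺(aq)]) / [Ce⁴⁺(aq)]^3.
Solving for the unknown gives log [In³⁺(aq)] = 0.032, so [In³⁺(aq)] ≈ 1.1 M.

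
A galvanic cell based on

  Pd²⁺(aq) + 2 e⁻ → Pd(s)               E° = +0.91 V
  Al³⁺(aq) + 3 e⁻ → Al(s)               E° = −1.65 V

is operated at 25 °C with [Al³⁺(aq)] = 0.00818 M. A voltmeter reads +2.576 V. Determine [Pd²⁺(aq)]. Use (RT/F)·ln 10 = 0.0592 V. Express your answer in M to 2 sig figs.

The Pd²⁺/Pd couple has the larger reduction potential, so it is the cathode: E°cell = +0.91 − (−1.65) = +2.56 V and n = 6.
Since E = E° − (0.0592/n)·log Q, log Q = n(E° − E)/0.0592 = −1.622.
The balanced reaction is 3 Pd²⁺(aq) + 2 Al(s) → 3 Pd(s) + 2 Al³⁺(aq), so Q = [Al³⁺(aq)]^2 / [Pd²⁺(aq)]^3.
Solving for the unknown gives log [Pd²⁺(aq)] = −0.851, so [Pd²⁺(aq)] ≈ 0.14 M.

0.14 M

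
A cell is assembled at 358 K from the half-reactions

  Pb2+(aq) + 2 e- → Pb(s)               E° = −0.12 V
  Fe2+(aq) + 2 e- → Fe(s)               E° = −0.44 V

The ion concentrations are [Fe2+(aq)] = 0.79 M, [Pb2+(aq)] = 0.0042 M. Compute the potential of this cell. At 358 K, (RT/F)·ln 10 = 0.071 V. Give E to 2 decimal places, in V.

+0.24 V

The Pb²⁺/Pb couple has the more positive E°, so it is the cathode; Fe²⁺/Fe is the anode.
The standard potential is −0.12 − (−0.44) = +0.32 V and the balanced reaction transfers n = 2 electrons.
The balanced reaction is Pb2+(aq) + Fe(s) → Pb(s) + Fe2+(aq), so Q = [Fe2+(aq)] / [Pb2+(aq)] = 188 and log Q = 2.274.
Applying E = E° − (RT ln10/nF)·log Q gives +0.32 − (0.071/2)(2.274) = +0.24 V.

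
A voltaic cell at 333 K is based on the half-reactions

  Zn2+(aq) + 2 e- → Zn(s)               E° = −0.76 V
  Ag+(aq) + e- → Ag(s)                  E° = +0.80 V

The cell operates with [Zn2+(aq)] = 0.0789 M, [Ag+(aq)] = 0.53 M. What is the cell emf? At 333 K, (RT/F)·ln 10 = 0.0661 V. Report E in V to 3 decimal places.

+1.578 V

Ag⁺/Ag is reduced (cathode, E° = +0.80 V) and Zn²⁺/Zn is oxidized (anode).
E°cell = +0.80 − (−0.76) = +1.56 V, with n = 2 electrons transferred.
The balanced reaction is 2 Ag+(aq) + Zn(s) → 2 Ag(s) + Zn2+(aq), so Q = [Zn2+(aq)] / [Ag+(aq)]^2 = 0.281 and log Q = −0.551.
Applying E = E° − (RT ln10/nF)·log Q gives +1.56 − (0.0661/2)(−0.551) = +1.578 V.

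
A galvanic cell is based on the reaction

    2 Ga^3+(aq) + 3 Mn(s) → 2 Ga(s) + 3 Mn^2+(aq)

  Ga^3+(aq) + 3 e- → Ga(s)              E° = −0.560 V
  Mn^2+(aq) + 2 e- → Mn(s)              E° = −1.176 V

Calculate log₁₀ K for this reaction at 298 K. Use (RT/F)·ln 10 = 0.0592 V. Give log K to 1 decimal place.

log K = 62.4

The Ga³⁺/Ga couple is reduced (cathode); E°cell = −0.560 − (−1.176) = +0.616 V with n = 6.
At equilibrium E = 0, so log K = nE°cell / 0.0592 = (6)(+0.616) / 0.0592 = 62.4.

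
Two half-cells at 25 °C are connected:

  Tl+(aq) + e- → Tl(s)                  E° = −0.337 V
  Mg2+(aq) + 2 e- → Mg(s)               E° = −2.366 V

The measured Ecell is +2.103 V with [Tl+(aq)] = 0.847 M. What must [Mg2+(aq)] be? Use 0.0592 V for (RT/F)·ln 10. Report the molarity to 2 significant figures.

0.0023 M

With Tl⁺/Tl at the cathode and Mg²⁺/Mg at the anode, E°cell = −0.337 − (−2.366) = +2.029 V (n = 2).
Since E = E° − (0.0592/n)·log Q, log Q = n(E° − E)/0.0592 = −2.500.
For 2 Tl+(aq) + Mg(s) → 2 Tl(s) + Mg2+(aq), the reaction quotient is Q = [Mg2+(aq)] / [Tl+(aq)]^2.
Isolating [Mg2+(aq)] in Q = 10^{−2.500} yields log [Mg2+(aq)] = −2.644, i.e. 0.0023 M.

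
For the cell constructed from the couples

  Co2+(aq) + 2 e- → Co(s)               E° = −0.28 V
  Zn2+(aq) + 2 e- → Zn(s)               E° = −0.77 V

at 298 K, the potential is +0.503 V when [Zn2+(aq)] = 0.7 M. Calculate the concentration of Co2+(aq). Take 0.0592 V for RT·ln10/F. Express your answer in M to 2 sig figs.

Co²⁺/Co is the cathode (higher E°); E°cell = −0.28 − (−0.77) = +0.49 V with n = 2.
From the Nernst equation, log Q = n(E° − E)/0.0592 = 2·(+0.49 − (+0.503))/0.0592 = −0.439.
Balancing electrons gives Co2+(aq) + Zn(s) → Co(s) + Zn2+(aq); thus Q = [Zn2+(aq)] / [Co2+(aq)].
Solving for the unknown gives log [Co2+(aq)] = 0.284, so [Co2+(aq)] ≈ 1.9 M.

1.9 M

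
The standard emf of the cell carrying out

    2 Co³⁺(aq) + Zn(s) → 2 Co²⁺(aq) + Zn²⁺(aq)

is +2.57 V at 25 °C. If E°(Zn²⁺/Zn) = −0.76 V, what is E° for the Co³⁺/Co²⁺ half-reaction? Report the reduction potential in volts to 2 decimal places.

In the reaction as written the Co³⁺/Co²⁺ couple is reduced (cathode) and Zn²⁺/Zn is oxidized (anode), so E°cell = E°(Co³⁺/Co²⁺) − E°(Zn²⁺/Zn).
E°(Co³⁺/Co²⁺) = E°cell + E°(anode) = +2.57 + (−0.76) = +1.81 V.

+1.81 V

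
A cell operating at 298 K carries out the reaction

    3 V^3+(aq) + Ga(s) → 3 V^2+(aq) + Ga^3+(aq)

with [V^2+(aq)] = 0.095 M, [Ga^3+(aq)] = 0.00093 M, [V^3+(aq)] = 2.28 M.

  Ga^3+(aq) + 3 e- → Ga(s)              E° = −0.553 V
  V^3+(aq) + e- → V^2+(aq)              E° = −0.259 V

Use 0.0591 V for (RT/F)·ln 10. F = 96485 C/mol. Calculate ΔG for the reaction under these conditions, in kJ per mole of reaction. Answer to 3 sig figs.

−126 kJ/mol

The standard cell potential is −0.259 − (−0.553) = +0.294 V, with n = 3 electrons in the balanced equation.
Here Q = ([V^2+(aq)]^3·[Ga^3+(aq)]) / [V^3+(aq)]^3 = 6.73×10^−8 (log Q = −7.172), giving E = +0.294 − (0.0591/3)·(−7.172) = +0.4353 V.
Finally ΔG = −nFE = −(3)(96485 C/mol)(+0.4353 V) = −126 kJ/mol.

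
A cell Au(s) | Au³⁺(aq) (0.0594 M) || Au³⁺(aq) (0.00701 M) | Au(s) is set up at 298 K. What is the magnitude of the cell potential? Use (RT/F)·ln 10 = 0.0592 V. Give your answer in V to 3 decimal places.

For a concentration cell E°cell = 0, since both electrodes use the same couple.
The compartment with the higher Au³⁺(aq) concentration (0.0594 M) acts as the cathode; ions are reduced there and produced at the dilute (0.00701 M) anode.
With n = 3, Ecell = −(0.0592/3)·log([dilute]/[conc]) = −(0.0592/3)·log(0.00701/0.0594) = +0.018 V.

0.018 V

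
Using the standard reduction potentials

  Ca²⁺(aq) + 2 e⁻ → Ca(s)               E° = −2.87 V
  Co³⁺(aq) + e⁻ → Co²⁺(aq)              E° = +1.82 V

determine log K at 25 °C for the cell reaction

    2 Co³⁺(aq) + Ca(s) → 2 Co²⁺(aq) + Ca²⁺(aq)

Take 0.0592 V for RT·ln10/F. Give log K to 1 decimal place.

The Co³⁺/Co²⁺ couple is reduced (cathode); E°cell = +1.82 − (−2.87) = +4.69 V with n = 2.
At equilibrium E = 0, so log K = nE°cell / 0.0592 = (2)(+4.69) / 0.0592 = 158.4.

log K = 158.4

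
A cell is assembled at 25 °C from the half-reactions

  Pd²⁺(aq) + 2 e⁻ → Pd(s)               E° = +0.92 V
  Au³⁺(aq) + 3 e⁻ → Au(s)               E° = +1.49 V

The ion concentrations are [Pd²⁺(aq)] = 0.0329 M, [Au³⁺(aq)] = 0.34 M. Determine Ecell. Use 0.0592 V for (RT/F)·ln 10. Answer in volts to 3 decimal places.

Since E°(Au³⁺/Au) > E°(Pd²⁺/Pd), Au³⁺/Au serves as the cathode.
E°cell = E°cat − E°an = +1.49 − (+0.92) = +0.57 V; n = 6.
The balanced reaction is 2 Au³⁺(aq) + 3 Pd(s) → 2 Au(s) + 3 Pd²⁺(aq), so Q = [Pd²⁺(aq)]^3 / [Au³⁺(aq)]^2 = 0.000308 and log Q = −3.511.
By the Nernst equation, E = +0.57 − (0.0592/6)·(−3.511) = +0.605 V.

+0.605 V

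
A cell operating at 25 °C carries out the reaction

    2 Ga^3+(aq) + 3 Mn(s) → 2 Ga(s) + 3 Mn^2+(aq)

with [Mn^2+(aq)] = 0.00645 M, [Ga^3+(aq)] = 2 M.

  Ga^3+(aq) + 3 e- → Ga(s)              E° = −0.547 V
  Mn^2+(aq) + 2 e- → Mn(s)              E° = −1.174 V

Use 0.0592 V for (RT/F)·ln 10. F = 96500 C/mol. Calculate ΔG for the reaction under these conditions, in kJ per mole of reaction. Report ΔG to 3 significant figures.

The standard cell potential is −0.547 − (−1.174) = +0.627 V, with n = 6 electrons in the balanced equation.
The reaction quotient is [Mn^2+(aq)]^3 / [Ga^3+(aq)]^2 = 6.71×10^−8; by Nernst, E = +0.627 − (0.0592/6)(−7.173) = +0.6978 V.
Finally ΔG = −nFE = −(6)(96500 C/mol)(+0.6978 V) = −404 kJ/mol.

−404 kJ/mol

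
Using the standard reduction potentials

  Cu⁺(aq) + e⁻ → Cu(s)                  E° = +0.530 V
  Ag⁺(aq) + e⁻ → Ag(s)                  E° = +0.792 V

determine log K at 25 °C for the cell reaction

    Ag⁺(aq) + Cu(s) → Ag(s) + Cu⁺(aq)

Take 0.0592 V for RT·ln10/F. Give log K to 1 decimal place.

log K = 4.4

The Ag⁺/Ag couple is reduced (cathode); E°cell = +0.792 − (+0.530) = +0.262 V with n = 1.
At equilibrium E = 0, so log K = nE°cell / 0.0592 = (1)(+0.262) / 0.0592 = 4.4.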